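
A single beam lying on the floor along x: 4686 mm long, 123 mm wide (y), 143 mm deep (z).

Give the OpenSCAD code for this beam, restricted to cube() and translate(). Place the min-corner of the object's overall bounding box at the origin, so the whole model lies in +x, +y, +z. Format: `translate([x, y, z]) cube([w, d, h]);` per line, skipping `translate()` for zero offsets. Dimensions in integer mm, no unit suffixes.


cube([4686, 123, 143]);


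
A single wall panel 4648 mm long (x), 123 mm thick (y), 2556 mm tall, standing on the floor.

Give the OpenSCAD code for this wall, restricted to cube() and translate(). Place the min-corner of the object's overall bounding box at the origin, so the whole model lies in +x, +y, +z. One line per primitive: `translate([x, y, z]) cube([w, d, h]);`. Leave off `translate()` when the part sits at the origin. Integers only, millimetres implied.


cube([4648, 123, 2556]);


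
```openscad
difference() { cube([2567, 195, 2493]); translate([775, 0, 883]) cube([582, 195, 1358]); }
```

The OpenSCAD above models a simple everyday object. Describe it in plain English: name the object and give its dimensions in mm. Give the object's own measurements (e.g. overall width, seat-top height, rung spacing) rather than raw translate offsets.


A wall 2567 mm long (x), 195 mm thick (y), 2493 mm tall, with a rectangular window opening cut through it. The opening is 582 mm wide and 1358 mm tall; its sill is at z = 883 mm and its near (−x) edge is 775 mm from the wall's −x end. The opening passes through the full wall thickness.


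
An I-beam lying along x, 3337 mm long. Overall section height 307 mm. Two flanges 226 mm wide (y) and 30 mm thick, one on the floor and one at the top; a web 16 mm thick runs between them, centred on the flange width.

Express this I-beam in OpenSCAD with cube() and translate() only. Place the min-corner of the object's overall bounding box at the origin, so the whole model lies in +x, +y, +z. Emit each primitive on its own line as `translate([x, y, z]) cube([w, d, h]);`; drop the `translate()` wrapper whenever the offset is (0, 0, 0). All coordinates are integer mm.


cube([3337, 226, 30]);
translate([0, 105, 30]) cube([3337, 16, 247]);
translate([0, 0, 277]) cube([3337, 226, 30]);


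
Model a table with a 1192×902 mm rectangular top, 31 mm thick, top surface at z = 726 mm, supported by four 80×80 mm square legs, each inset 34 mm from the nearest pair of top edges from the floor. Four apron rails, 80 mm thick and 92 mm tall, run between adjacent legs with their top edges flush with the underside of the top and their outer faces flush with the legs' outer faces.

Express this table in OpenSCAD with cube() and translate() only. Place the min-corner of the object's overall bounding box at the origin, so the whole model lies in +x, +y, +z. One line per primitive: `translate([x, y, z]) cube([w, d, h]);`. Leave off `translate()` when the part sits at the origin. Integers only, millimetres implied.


translate([0, 0, 695]) cube([1192, 902, 31]);
translate([34, 34, 0]) cube([80, 80, 695]);
translate([1078, 34, 0]) cube([80, 80, 695]);
translate([34, 788, 0]) cube([80, 80, 695]);
translate([1078, 788, 0]) cube([80, 80, 695]);
translate([114, 34, 603]) cube([964, 80, 92]);
translate([114, 788, 603]) cube([964, 80, 92]);
translate([34, 114, 603]) cube([80, 674, 92]);
translate([1078, 114, 603]) cube([80, 674, 92]);


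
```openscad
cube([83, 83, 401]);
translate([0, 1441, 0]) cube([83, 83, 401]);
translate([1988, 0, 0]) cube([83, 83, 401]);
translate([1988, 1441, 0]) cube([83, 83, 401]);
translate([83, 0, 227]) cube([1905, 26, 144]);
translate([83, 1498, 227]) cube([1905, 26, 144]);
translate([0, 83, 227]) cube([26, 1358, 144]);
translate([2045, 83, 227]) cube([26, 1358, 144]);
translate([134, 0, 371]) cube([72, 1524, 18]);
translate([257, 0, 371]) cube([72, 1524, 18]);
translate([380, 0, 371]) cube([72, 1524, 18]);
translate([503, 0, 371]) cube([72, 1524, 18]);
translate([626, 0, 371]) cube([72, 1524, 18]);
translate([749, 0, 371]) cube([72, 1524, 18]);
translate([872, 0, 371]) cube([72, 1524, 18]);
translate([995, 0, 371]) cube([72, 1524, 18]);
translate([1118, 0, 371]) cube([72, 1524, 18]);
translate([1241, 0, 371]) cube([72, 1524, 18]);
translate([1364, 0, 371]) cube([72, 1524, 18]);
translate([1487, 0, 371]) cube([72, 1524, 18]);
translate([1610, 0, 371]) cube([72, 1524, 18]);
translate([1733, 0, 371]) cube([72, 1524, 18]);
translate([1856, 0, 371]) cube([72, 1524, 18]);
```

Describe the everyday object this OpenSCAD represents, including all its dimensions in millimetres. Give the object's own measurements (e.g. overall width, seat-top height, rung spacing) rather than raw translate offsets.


A bed frame 2071 mm long (x) by 1524 mm wide (y). Four 83×83 mm corner posts, 401 mm tall, at the corners of the footprint. Four rails of 26 mm thickness and 144 mm height run between adjacent posts with their undersides at z = 227 mm, their outer faces flush with the outside of the frame (the two x-running rails run between the posts' inner faces; the two y-running rails run between the posts' inner faces). 15 slats, each 72 mm wide (x) and 18 mm thick, lie across the top of the two x-running rails, running the full 1524 mm width of the frame in y; along x they sit between the end posts with a 51 mm gap after the −x posts and between neighbouring slats, leaving 60 mm before the +x posts.


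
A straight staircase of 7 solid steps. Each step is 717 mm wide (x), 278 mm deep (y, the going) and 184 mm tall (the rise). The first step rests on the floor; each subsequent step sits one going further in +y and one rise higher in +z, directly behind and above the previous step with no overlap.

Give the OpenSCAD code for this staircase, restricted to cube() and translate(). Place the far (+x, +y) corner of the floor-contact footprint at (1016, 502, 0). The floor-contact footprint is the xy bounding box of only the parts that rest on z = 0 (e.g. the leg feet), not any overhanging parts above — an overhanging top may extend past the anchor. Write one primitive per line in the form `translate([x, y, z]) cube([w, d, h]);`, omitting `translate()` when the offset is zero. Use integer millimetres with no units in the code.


translate([299, 224, 0]) cube([717, 278, 184]);
translate([299, 502, 184]) cube([717, 278, 184]);
translate([299, 780, 368]) cube([717, 278, 184]);
translate([299, 1058, 552]) cube([717, 278, 184]);
translate([299, 1336, 736]) cube([717, 278, 184]);
translate([299, 1614, 920]) cube([717, 278, 184]);
translate([299, 1892, 1104]) cube([717, 278, 184]);


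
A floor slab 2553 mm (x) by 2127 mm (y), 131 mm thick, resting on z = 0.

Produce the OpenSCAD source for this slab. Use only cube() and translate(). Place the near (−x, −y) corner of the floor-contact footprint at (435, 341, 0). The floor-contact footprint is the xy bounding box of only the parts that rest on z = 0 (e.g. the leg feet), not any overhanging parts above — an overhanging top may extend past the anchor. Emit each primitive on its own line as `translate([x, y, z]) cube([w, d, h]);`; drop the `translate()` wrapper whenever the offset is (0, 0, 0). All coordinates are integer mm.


translate([435, 341, 0]) cube([2553, 2127, 131]);


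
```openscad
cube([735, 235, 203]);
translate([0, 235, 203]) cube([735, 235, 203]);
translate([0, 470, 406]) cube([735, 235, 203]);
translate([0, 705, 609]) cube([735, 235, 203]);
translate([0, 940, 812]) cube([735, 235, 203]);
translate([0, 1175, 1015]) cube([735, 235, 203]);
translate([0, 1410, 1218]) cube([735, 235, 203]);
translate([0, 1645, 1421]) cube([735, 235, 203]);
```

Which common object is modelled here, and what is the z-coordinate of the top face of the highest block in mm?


A staircase. The total rise is 1624 mm.

8 identical blocks, each offset up and back from the previous — a staircase. Each step is 203 mm tall and there are 8 of them, so the total rise is 8 × 203 = 1624 mm.


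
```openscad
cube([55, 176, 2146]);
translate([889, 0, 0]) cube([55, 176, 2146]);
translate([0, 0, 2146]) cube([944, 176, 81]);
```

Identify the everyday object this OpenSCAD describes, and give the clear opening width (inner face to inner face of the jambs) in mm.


A door frame. The clear opening width is 834 mm.

Two 2146 mm tall posts with a header on top — a door frame. The left jamb is 55 mm wide at x = 0; the right jamb starts at x = 889. The clear opening is 889 − 55 = 834 mm.


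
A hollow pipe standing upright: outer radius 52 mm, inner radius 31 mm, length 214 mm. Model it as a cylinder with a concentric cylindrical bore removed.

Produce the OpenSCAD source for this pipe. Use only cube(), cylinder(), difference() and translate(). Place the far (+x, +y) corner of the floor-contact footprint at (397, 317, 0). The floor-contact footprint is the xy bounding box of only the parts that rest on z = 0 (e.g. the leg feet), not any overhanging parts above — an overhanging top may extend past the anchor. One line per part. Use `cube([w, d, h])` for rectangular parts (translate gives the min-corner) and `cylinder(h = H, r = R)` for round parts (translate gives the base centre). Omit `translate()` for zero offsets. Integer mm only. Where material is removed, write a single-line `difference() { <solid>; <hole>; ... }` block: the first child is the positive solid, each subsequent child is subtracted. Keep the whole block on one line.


difference() { translate([345, 265, 0]) cylinder(h = 214, r = 52); translate([345, 265, 0]) cylinder(h = 214, r = 31); }


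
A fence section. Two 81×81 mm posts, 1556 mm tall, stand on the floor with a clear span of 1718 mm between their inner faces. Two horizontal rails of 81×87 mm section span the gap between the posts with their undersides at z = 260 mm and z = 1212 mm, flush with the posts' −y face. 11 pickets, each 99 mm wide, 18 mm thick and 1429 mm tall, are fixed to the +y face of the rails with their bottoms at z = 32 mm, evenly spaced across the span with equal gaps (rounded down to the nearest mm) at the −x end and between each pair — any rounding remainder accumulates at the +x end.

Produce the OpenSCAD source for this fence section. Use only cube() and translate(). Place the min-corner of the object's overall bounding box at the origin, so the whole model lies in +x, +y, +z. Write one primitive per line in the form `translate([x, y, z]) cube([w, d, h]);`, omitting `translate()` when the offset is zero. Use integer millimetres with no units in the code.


cube([81, 81, 1556]);
translate([1799, 0, 0]) cube([81, 81, 1556]);
translate([81, 0, 260]) cube([1718, 81, 87]);
translate([81, 0, 1212]) cube([1718, 81, 87]);
translate([133, 81, 32]) cube([99, 18, 1429]);
translate([284, 81, 32]) cube([99, 18, 1429]);
translate([435, 81, 32]) cube([99, 18, 1429]);
translate([586, 81, 32]) cube([99, 18, 1429]);
translate([737, 81, 32]) cube([99, 18, 1429]);
translate([888, 81, 32]) cube([99, 18, 1429]);
translate([1039, 81, 32]) cube([99, 18, 1429]);
translate([1190, 81, 32]) cube([99, 18, 1429]);
translate([1341, 81, 32]) cube([99, 18, 1429]);
translate([1492, 81, 32]) cube([99, 18, 1429]);
translate([1643, 81, 32]) cube([99, 18, 1429]);


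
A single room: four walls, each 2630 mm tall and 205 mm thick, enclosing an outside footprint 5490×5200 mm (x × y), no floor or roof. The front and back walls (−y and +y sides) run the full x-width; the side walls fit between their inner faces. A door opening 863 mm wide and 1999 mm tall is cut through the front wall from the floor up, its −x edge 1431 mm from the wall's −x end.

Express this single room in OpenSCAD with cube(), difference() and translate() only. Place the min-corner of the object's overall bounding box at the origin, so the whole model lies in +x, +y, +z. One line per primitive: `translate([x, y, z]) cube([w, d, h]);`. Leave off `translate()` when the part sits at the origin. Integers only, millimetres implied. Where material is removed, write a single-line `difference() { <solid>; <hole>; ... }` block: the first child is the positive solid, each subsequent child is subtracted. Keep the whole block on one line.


difference() { cube([5490, 205, 2630]); translate([1431, 0, 0]) cube([863, 205, 1999]); }
translate([0, 4995, 0]) cube([5490, 205, 2630]);
translate([0, 205, 0]) cube([205, 4790, 2630]);
translate([5285, 205, 0]) cube([205, 4790, 2630]);


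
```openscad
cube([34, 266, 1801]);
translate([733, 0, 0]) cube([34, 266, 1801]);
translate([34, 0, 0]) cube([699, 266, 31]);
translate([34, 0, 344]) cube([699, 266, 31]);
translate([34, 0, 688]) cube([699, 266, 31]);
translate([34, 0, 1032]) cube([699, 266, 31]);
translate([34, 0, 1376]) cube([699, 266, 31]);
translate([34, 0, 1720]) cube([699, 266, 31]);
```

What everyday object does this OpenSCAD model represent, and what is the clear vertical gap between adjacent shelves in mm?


A bookshelf. The clear shelf gap is 313 mm.

Two tall side panels with 6 horizontal boards between them — a bookshelf. The first two shelf undersides are at z = 0 and z = 344; with shelf thickness 31, the clear gap is 344 − 0 − 31 = 313 mm.


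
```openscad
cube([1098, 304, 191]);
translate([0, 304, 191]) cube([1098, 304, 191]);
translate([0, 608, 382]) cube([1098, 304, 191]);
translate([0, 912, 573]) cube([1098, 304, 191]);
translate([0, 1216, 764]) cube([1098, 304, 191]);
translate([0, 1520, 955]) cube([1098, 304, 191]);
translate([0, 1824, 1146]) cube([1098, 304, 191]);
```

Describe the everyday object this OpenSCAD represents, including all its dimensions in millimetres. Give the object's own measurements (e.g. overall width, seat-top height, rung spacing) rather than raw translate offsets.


A straight staircase of 7 solid steps. Each step is 1098 mm wide (x), 304 mm deep (y, the going) and 191 mm tall (the rise). The first step rests on the floor; each subsequent step sits one going further in +y and one rise higher in +z, directly behind and above the previous step with no overlap.


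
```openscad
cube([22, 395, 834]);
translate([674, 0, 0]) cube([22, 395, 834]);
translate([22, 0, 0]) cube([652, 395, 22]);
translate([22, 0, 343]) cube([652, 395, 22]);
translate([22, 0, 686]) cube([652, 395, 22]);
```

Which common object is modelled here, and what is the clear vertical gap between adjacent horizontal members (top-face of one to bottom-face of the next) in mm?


A bookshelf. The clear shelf gap is 321 mm.

Two tall side panels with 3 horizontal boards between them — a bookshelf. The first two shelf undersides are at z = 0 and z = 343; with shelf thickness 22, the clear gap is 343 − 0 − 22 = 321 mm.


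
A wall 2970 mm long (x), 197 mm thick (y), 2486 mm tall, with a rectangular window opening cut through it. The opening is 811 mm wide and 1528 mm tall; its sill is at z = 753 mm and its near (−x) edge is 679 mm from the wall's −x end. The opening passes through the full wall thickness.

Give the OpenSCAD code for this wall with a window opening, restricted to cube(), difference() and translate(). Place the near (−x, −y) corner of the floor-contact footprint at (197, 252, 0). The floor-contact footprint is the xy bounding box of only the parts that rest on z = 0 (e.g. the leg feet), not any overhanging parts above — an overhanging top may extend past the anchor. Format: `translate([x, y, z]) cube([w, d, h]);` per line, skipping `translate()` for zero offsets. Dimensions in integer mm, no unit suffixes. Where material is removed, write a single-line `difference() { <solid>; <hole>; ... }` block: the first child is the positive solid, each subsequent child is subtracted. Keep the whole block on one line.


difference() { translate([197, 252, 0]) cube([2970, 197, 2486]); translate([876, 252, 753]) cube([811, 197, 1528]); }


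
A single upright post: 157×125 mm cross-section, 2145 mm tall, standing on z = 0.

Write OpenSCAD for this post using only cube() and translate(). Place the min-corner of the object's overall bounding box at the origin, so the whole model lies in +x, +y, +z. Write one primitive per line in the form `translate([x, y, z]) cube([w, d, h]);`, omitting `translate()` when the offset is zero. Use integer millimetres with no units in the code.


cube([157, 125, 2145]);


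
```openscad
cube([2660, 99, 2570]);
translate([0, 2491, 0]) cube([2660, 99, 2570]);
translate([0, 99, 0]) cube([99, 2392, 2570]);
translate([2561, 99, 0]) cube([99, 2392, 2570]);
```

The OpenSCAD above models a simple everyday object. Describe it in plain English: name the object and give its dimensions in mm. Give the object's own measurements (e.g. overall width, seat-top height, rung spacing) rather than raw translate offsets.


The wall frame of a small rectangular building: four walls, each 2570 mm tall and 99 mm thick, enclosing a footprint 2660 mm (x) by 2590 mm (y) outside-to-outside, with no floor or roof. The front and back walls (the −y and +y sides) span the full width; the two side walls fit between them.


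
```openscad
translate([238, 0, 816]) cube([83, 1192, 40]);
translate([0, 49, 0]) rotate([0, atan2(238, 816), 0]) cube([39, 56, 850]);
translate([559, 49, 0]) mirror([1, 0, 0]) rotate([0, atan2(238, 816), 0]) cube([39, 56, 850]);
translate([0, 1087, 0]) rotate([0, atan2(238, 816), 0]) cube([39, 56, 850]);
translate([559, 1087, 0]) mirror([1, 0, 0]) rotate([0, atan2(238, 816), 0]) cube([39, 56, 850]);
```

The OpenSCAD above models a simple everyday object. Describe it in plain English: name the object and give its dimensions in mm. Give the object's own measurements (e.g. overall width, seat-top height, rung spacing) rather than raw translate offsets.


A sawhorse. A 83×1192×40 mm beam (x, y, z) sits on two A-frame leg pairs. Each pair is two raked legs of 39×56 mm section (56 mm along y) splaying symmetrically in x. Each leg rises 816 mm vertically over 238 mm of horizontal reach and is 850 mm long along its own axis. Every leg's outer bottom edge rests on the floor and its outer top edge meets a bottom edge of the beam — the left legs (tilting toward +x) meet the beam's −x bottom edge, the right legs (their mirror images, tilting toward −x) meet its +x bottom edge — so the leg tops tuck under the beam, the beam's underside is 816 mm above the floor, and the feet are 559 mm apart outside-to-outside with the beam centred between them. The two leg pairs are set in 49 mm from either end of the beam.


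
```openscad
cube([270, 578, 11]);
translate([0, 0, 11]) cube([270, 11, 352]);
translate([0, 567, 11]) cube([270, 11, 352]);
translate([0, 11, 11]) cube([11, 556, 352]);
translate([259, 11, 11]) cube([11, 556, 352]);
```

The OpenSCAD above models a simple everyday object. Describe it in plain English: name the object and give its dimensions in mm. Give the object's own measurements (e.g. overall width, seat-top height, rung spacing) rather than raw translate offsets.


An open-topped rectangular box: outside dimensions 270×578×363 mm, with a uniform wall and base thickness of 11 mm. The base is a full 270×578 slab on the floor; four walls sit on top of the base. The front and back walls (the −y and +y sides) span the full width; the two side walls fit between them.


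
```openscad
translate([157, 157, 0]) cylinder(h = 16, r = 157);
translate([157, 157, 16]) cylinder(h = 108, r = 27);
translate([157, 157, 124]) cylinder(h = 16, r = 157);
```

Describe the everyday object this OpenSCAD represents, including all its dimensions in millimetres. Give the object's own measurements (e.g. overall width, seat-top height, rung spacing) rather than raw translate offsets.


A spool: two coaxial disc flanges of radius 157 mm and thickness 16 mm, joined by a core cylinder of radius 27 mm and height 108 mm. The lower flange rests on z = 0 and the three cylinders share a vertical axis.


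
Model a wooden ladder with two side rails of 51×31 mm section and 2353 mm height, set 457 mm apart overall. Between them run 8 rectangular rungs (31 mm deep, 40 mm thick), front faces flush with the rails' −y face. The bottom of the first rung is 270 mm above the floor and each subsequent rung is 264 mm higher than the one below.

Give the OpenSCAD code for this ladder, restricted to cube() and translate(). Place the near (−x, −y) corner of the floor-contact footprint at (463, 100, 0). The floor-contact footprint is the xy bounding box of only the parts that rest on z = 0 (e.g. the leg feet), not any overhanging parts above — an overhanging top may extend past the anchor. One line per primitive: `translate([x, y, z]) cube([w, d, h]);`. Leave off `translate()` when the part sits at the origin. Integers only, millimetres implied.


// rung span = 457 - 2*51 = 355
// rung[k] z = 270 + k*264
translate([463, 100, 0]) cube([51, 31, 2353]);
translate([869, 100, 0]) cube([51, 31, 2353]);
translate([514, 100, 270]) cube([355, 31, 40]);
translate([514, 100, 534]) cube([355, 31, 40]);
translate([514, 100, 798]) cube([355, 31, 40]);
translate([514, 100, 1062]) cube([355, 31, 40]);
translate([514, 100, 1326]) cube([355, 31, 40]);
translate([514, 100, 1590]) cube([355, 31, 40]);
translate([514, 100, 1854]) cube([355, 31, 40]);
translate([514, 100, 2118]) cube([355, 31, 40]);


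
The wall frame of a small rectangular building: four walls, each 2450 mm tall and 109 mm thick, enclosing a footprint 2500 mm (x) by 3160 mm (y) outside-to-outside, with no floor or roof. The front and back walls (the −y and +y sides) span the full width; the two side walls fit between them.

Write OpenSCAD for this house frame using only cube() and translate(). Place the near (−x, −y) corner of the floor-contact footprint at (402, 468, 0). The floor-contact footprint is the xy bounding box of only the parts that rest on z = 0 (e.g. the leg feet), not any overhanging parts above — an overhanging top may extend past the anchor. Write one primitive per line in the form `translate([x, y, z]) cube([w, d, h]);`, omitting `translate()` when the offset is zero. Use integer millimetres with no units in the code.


translate([402, 468, 0]) cube([2500, 109, 2450]);
translate([402, 3519, 0]) cube([2500, 109, 2450]);
translate([402, 577, 0]) cube([109, 2942, 2450]);
translate([2793, 577, 0]) cube([109, 2942, 2450]);


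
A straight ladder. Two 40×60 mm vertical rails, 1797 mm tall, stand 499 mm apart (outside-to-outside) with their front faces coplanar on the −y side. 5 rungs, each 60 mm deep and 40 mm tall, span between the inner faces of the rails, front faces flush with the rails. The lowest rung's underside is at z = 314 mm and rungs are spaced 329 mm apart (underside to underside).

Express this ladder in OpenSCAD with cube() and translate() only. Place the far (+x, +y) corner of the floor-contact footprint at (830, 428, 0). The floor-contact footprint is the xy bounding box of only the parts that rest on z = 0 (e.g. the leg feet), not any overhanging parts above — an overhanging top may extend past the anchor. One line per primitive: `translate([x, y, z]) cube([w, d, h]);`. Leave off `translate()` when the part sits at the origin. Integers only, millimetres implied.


translate([331, 368, 0]) cube([40, 60, 1797]);
translate([790, 368, 0]) cube([40, 60, 1797]);
translate([371, 368, 314]) cube([419, 60, 40]);
translate([371, 368, 643]) cube([419, 60, 40]);
translate([371, 368, 972]) cube([419, 60, 40]);
translate([371, 368, 1301]) cube([419, 60, 40]);
translate([371, 368, 1630]) cube([419, 60, 40]);


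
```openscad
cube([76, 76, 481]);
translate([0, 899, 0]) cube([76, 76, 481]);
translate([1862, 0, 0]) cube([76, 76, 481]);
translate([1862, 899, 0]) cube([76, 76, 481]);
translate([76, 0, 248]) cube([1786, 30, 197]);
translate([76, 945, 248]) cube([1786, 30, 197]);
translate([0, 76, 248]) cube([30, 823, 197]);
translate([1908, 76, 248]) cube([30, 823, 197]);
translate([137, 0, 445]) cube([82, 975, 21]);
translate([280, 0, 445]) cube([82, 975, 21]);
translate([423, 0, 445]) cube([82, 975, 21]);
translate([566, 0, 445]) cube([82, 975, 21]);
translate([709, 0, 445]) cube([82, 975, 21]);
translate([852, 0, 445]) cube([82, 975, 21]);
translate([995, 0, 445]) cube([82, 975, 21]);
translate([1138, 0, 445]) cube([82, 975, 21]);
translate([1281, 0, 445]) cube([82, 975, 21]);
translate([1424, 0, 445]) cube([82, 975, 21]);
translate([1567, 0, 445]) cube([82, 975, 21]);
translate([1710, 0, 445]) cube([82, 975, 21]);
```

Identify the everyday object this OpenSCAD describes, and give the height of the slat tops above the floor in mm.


A bed frame. The slat-top height is 466 mm.

Four posts, four rails, and a row of slats — a bed frame. Slats sit on the rails at z = 248 + 197 = 445; with slat thickness 21, the top is 466 mm.


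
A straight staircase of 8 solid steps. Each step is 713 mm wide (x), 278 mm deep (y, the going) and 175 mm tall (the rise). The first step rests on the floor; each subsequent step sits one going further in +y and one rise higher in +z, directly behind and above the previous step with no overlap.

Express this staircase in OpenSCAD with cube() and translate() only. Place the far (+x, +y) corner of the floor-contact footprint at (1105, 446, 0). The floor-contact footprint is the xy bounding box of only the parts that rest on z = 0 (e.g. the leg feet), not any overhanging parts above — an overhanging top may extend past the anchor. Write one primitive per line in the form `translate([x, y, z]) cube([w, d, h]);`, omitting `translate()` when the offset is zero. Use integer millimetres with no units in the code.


translate([392, 168, 0]) cube([713, 278, 175]);
translate([392, 446, 175]) cube([713, 278, 175]);
translate([392, 724, 350]) cube([713, 278, 175]);
translate([392, 1002, 525]) cube([713, 278, 175]);
translate([392, 1280, 700]) cube([713, 278, 175]);
translate([392, 1558, 875]) cube([713, 278, 175]);
translate([392, 1836, 1050]) cube([713, 278, 175]);
translate([392, 2114, 1225]) cube([713, 278, 175]);


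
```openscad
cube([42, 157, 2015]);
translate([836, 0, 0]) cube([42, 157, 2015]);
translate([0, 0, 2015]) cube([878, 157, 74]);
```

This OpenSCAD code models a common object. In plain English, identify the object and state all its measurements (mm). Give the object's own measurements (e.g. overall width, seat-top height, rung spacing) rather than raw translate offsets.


A door frame. The clear opening is 794 mm wide and 2015 mm high. Two 42 mm wide jambs, 157 mm deep, stand either side of the opening from the floor to the top of the opening. A 74 mm thick head sits across the top of both jambs, spanning the full outside width of the frame.


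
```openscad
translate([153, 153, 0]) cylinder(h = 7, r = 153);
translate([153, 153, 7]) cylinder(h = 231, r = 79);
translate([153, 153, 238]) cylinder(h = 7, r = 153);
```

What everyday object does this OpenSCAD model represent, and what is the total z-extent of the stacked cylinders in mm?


A spool. The overall height is 245 mm.

Three coaxial cylinders, large–small–large — a spool. Two 7 mm flanges and a 231 mm core give 7 + 231 + 7 = 245 mm.


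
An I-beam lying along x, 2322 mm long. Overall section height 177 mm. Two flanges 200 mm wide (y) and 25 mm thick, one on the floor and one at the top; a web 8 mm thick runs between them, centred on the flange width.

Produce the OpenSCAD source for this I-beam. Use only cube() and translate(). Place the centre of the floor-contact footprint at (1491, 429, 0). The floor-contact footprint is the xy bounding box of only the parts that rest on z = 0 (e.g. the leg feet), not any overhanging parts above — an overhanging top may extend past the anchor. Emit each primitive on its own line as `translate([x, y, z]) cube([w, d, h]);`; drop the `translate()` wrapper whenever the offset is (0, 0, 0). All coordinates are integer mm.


translate([330, 329, 0]) cube([2322, 200, 25]);
translate([330, 425, 25]) cube([2322, 8, 127]);
translate([330, 329, 152]) cube([2322, 200, 25]);


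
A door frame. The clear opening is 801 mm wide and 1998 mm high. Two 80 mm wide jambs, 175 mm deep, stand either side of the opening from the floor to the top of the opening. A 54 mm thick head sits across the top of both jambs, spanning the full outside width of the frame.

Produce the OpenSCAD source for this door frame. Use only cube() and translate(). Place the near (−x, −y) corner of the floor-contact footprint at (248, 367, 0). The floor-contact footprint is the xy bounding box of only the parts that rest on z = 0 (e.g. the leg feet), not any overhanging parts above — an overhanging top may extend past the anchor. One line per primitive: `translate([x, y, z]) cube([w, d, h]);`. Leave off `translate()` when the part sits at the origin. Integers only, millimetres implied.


translate([248, 367, 0]) cube([80, 175, 1998]);
translate([1129, 367, 0]) cube([80, 175, 1998]);
translate([248, 367, 1998]) cube([961, 175, 54]);


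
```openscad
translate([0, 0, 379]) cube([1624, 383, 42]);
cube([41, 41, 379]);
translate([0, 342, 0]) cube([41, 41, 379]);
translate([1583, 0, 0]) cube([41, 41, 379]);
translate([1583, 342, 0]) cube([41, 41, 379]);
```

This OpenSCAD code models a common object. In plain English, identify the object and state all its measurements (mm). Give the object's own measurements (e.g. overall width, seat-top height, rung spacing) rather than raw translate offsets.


A long wooden bench with a 1624 mm (x) × 383 mm (y) seat, 42 mm thick, its top surface 421 mm above the floor. Four 41 mm square legs at the seat corners, flush with the edges, run from z = 0 to the seat underside.


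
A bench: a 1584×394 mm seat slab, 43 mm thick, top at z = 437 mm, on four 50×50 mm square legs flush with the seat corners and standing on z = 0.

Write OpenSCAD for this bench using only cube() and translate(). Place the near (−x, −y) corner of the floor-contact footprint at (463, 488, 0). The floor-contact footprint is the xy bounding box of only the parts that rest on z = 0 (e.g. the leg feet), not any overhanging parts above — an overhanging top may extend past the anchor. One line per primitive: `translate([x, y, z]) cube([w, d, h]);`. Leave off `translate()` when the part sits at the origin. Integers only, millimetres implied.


translate([463, 488, 394]) cube([1584, 394, 43]);
translate([463, 488, 0]) cube([50, 50, 394]);
translate([463, 832, 0]) cube([50, 50, 394]);
translate([1997, 488, 0]) cube([50, 50, 394]);
translate([1997, 832, 0]) cube([50, 50, 394]);


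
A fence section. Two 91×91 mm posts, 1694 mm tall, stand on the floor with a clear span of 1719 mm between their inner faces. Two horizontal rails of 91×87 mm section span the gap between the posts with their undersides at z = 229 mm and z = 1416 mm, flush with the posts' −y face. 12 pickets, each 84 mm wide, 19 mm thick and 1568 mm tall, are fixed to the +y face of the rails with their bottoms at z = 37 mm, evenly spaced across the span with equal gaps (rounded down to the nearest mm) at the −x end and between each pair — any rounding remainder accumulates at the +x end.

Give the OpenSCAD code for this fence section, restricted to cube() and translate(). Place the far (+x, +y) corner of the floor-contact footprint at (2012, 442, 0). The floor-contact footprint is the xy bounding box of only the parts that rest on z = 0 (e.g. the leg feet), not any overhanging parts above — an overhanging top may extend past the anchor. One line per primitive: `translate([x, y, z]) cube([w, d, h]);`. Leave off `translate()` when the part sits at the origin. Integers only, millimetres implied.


translate([111, 351, 0]) cube([91, 91, 1694]);
translate([1921, 351, 0]) cube([91, 91, 1694]);
translate([202, 351, 229]) cube([1719, 91, 87]);
translate([202, 351, 1416]) cube([1719, 91, 87]);
translate([256, 442, 37]) cube([84, 19, 1568]);
translate([394, 442, 37]) cube([84, 19, 1568]);
translate([532, 442, 37]) cube([84, 19, 1568]);
translate([670, 442, 37]) cube([84, 19, 1568]);
translate([808, 442, 37]) cube([84, 19, 1568]);
translate([946, 442, 37]) cube([84, 19, 1568]);
translate([1084, 442, 37]) cube([84, 19, 1568]);
translate([1222, 442, 37]) cube([84, 19, 1568]);
translate([1360, 442, 37]) cube([84, 19, 1568]);
translate([1498, 442, 37]) cube([84, 19, 1568]);
translate([1636, 442, 37]) cube([84, 19, 1568]);
translate([1774, 442, 37]) cube([84, 19, 1568]);


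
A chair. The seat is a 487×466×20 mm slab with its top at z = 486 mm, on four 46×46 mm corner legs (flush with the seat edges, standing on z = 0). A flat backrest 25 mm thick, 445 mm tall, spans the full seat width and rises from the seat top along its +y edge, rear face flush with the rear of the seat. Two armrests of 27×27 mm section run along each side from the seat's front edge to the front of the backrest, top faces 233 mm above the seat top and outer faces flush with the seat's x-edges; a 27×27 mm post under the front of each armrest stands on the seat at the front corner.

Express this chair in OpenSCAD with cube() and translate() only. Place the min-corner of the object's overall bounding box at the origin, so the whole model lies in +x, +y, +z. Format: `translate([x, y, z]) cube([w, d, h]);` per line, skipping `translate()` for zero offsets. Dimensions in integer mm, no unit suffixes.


translate([0, 0, 466]) cube([487, 466, 20]);
cube([46, 46, 466]);
translate([441, 0, 0]) cube([46, 46, 466]);
translate([0, 420, 0]) cube([46, 46, 466]);
translate([441, 420, 0]) cube([46, 46, 466]);
translate([0, 441, 486]) cube([487, 25, 445]);
translate([0, 0, 692]) cube([27, 441, 27]);
translate([460, 0, 692]) cube([27, 441, 27]);
translate([0, 0, 486]) cube([27, 27, 206]);
translate([460, 0, 486]) cube([27, 27, 206]);


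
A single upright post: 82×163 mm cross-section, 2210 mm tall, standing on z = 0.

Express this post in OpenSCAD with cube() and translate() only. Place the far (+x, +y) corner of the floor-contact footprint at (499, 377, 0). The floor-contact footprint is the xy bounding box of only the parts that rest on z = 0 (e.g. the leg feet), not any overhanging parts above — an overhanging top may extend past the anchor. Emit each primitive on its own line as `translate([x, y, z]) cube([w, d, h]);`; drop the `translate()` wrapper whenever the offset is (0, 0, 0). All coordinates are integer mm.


translate([417, 214, 0]) cube([82, 163, 2210]);


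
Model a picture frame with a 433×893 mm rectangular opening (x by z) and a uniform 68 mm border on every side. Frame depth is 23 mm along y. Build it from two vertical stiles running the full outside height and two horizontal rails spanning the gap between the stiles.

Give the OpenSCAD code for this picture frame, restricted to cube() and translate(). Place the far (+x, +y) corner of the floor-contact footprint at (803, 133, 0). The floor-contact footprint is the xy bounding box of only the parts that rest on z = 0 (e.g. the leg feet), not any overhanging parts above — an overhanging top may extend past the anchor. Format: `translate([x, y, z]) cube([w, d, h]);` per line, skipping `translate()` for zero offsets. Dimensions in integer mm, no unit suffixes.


translate([234, 110, 0]) cube([68, 23, 1029]);
translate([735, 110, 0]) cube([68, 23, 1029]);
translate([302, 110, 0]) cube([433, 23, 68]);
translate([302, 110, 961]) cube([433, 23, 68]);


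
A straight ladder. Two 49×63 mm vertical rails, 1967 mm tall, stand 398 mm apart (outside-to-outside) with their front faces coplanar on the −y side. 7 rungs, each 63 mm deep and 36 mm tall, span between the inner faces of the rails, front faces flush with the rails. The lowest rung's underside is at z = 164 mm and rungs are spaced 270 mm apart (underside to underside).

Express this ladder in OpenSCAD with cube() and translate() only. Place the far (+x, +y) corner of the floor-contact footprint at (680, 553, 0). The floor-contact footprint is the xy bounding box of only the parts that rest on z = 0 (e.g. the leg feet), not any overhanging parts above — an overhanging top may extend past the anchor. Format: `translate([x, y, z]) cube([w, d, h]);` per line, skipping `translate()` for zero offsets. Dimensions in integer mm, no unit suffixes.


translate([282, 490, 0]) cube([49, 63, 1967]);
translate([631, 490, 0]) cube([49, 63, 1967]);
translate([331, 490, 164]) cube([300, 63, 36]);
translate([331, 490, 434]) cube([300, 63, 36]);
translate([331, 490, 704]) cube([300, 63, 36]);
translate([331, 490, 974]) cube([300, 63, 36]);
translate([331, 490, 1244]) cube([300, 63, 36]);
translate([331, 490, 1514]) cube([300, 63, 36]);
translate([331, 490, 1784]) cube([300, 63, 36]);


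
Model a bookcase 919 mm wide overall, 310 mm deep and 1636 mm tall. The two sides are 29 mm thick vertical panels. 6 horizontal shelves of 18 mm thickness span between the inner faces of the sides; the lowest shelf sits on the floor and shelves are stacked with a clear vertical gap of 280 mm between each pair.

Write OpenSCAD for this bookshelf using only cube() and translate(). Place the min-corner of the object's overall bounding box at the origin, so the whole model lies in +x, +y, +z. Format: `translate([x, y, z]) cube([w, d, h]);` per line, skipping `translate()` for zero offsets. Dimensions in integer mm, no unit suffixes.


cube([29, 310, 1636]);
translate([890, 0, 0]) cube([29, 310, 1636]);
translate([29, 0, 0]) cube([861, 310, 18]);
translate([29, 0, 298]) cube([861, 310, 18]);
translate([29, 0, 596]) cube([861, 310, 18]);
translate([29, 0, 894]) cube([861, 310, 18]);
translate([29, 0, 1192]) cube([861, 310, 18]);
translate([29, 0, 1490]) cube([861, 310, 18]);


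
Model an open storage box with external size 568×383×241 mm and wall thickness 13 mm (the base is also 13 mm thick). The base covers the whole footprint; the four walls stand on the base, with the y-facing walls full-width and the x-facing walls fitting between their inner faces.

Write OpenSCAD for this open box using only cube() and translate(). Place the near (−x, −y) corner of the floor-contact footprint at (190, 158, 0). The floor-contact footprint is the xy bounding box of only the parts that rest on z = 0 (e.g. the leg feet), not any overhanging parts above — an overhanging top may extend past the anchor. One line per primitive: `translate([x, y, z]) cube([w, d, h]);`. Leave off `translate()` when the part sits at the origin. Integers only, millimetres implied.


translate([190, 158, 0]) cube([568, 383, 13]);
translate([190, 158, 13]) cube([568, 13, 228]);
translate([190, 528, 13]) cube([568, 13, 228]);
translate([190, 171, 13]) cube([13, 357, 228]);
translate([745, 171, 13]) cube([13, 357, 228]);


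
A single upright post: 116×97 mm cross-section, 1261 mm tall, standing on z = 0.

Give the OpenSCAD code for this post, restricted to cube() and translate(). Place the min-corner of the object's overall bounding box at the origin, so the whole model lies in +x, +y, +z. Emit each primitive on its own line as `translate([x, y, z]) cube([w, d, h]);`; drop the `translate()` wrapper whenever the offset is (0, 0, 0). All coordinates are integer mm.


cube([116, 97, 1261]);


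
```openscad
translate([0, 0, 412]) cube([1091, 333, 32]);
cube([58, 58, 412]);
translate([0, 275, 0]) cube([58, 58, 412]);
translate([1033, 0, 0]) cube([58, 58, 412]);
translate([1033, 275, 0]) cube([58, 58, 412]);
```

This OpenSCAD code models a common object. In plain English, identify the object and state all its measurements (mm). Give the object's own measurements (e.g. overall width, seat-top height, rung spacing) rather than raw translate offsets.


A long wooden bench with a 1091 mm (x) × 333 mm (y) seat, 32 mm thick, its top surface 444 mm above the floor. Four 58 mm square legs at the seat corners, flush with the edges, run from z = 0 to the seat underside.


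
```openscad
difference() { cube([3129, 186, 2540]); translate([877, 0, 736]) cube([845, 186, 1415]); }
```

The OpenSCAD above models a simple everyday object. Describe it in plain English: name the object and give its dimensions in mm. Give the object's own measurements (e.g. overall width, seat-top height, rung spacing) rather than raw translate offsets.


A wall 3129 mm long (x), 186 mm thick (y), 2540 mm tall, with a rectangular window opening cut through it. The opening is 845 mm wide and 1415 mm tall; its sill is at z = 736 mm and its near (−x) edge is 877 mm from the wall's −x end. The opening passes through the full wall thickness.
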